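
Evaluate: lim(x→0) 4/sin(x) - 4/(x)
This is an ∞-∞ indeterminate form.

Combine fractions or rationalize to convert ∞-∞ to 0/0 form:
  lim(x→0) 4/sin(x) - 4/(x) = 0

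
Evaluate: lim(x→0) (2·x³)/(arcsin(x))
This is a 0/0 indeterminate form.

Apply L'Hôpital's rule: differentiate numerator and denominator separately.
  f(x) = 2·x^3   ⇒   f'(x) = 6·x^2
  g(x) = asin(x)   ⇒   g'(x) = 1/sqrt(1 - x^2)
  lim(x→0) f'(x)/g'(x) = lim(x→0) (6·x^2)/(1/sqrt(1 - x^2))
  = 0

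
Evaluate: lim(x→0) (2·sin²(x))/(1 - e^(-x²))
This is a 0/0 indeterminate form.

Apply L'Hôpital's rule: differentiate numerator and denominator separately.
  f(x) = 2·sin(x)^2   ⇒   f'(x) = 4·sin(x)·cos(x)
  g(x) = 1 - e^(-x^2)   ⇒   g'(x) = 2·x·e^(-x^2)
  lim(x→0) f'(x)/g'(x) = lim(x→0) (4·sin(x)·cos(x))/(2·x·e^(-x^2))
  = 2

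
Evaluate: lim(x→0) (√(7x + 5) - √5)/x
This is a standard limit.

Factor or rationalize the expression:
  lim(x→0) (√(7x + 5) - √5)/x = 7·sqrt(5)/10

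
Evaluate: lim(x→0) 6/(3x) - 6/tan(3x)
This is an ∞-∞ indeterminate form.

Combine fractions or rationalize to convert ∞-∞ to 0/0 form:
  lim(x→0) 6/(3x) - 6/tan(3x) = 0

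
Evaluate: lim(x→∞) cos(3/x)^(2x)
This is an exponential indeterminate form.

For exponential indeterminate forms, take the natural log:
  Let L = lim(x→∞) cos(3/x)^(2x)
  Then ln(L) = lim(x→∞) [exponent × ln(base)]
  Evaluate using L'Hôpital or standard limits, then exponentiate.
  L = 1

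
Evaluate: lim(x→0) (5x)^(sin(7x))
This is an exponential indeterminate form.

For exponential indeterminate forms, take the natural log:
  Let L = lim(x→0) (5x)^(sin(7x))
  Then ln(L) = lim(x→0) [exponent × ln(base)]
  Evaluate using L'Hôpital or standard limits, then exponentiate.
  L = 1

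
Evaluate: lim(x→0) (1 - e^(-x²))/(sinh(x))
This is a 0/0 indeterminate form.

Apply L'Hôpital's rule: differentiate numerator and denominator separately.
  f(x) = 1 - e^(-x^2)   ⇒   f'(x) = 2·x·e^(-x^2)
  g(x) = sinh(x)   ⇒   g'(x) = cosh(x)
  lim(x→0) f'(x)/g'(x) = lim(x→0) (2·x·e^(-x^2))/(cosh(x))
  = 0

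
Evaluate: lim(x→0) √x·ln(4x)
This is a 0·∞ indeterminate form.

Rewrite 0·∞ as a quotient (0/0 or ∞/∞ form), then apply L'Hôpital's rule:
  lim(x→0) √x·ln(4x) = 0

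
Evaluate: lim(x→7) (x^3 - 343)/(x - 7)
This is a standard limit.

Factor or rationalize the expression:
  lim(x→7) (x^3 - 343)/(x - 7) = 147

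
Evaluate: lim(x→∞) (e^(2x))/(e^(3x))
This is an ∞/∞ indeterminate form.

Apply L'Hôpital's rule: differentiate numerator and denominator separately.
  f(x) = e^(2·x)   ⇒   f'(x) = 2·e^(2·x)
  g(x) = e^(3·x)   ⇒   g'(x) = 3·e^(3·x)
  lim(x→∞) f'(x)/g'(x) = lim(x→∞) (2·e^(2·x))/(3·e^(3·x))
  = 0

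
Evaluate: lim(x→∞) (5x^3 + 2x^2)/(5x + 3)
This is an ∞/∞ indeterminate form.

Apply L'Hôpital's rule: differentiate numerator and denominator separately.
  f(x) = 5·x^3 + 2·x^2   ⇒   f'(x) = 15·x^2 + 4·x
  g(x) = 5·x + 3   ⇒   g'(x) = 5
  lim(x→∞) f'(x)/g'(x) = lim(x→∞) (15·x^2 + 4·x)/(5)
  = ∞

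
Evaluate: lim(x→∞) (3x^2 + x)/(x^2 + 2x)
This is an ∞/∞ indeterminate form.

Apply L'Hôpital's rule: differentiate numerator and denominator separately.
  f(x) = 3·x^2 + x   ⇒   f'(x) = 6·x + 1
  g(x) = x^2 + 2·x   ⇒   g'(x) = 2·x + 2
  lim(x→∞) f'(x)/g'(x) = lim(x→∞) (6·x + 1)/(2·x + 2)
  = 3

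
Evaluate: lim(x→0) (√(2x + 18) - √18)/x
This is a standard limit.

Factor or rationalize the expression:
  lim(x→0) (√(2x + 18) - √18)/x = sqrt(2)/6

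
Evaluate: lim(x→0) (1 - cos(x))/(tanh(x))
This is a 0/0 indeterminate form.

Apply L'Hôpital's rule: differentiate numerator and denominator separately.
  f(x) = 1 - cos(x)   ⇒   f'(x) = sin(x)
  g(x) = tanh(x)   ⇒   g'(x) = 1 - tanh(x)^2
  lim(x→0) f'(x)/g'(x) = lim(x→0) (sin(x))/(1 - tanh(x)^2)
  = 0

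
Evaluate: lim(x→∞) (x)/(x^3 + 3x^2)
This is an ∞/∞ indeterminate form.

Apply L'Hôpital's rule: differentiate numerator and denominator separately.
  f(x) = x   ⇒   f'(x) = 1
  g(x) = x^3 + 3·x^2   ⇒   g'(x) = 3·x^2 + 6·x
  lim(x→∞) f'(x)/g'(x) = lim(x→∞) (1)/(3·x^2 + 6·x)
  = 0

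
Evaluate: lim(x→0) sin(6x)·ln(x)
This is a 0·∞ indeterminate form.

Rewrite 0·∞ as a quotient (0/0 or ∞/∞ form), then apply L'Hôpital's rule:
  lim(x→0) sin(6x)·ln(x) = 0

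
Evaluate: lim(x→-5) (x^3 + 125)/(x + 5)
This is a standard limit.

Factor or rationalize the expression:
  lim(x→-5) (x^3 + 125)/(x + 5) = 75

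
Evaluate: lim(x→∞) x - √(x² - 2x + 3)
This is an ∞-∞ indeterminate form.

Combine fractions or rationalize to convert ∞-∞ to 0/0 form:
  lim(x→∞) x - √(x² - 2x + 3) = 1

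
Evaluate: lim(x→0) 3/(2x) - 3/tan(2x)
This is an ∞-∞ indeterminate form.

Combine fractions or rationalize to convert ∞-∞ to 0/0 form:
  lim(x→0) 3/(2x) - 3/tan(2x) = 0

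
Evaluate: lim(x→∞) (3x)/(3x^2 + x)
This is an ∞/∞ indeterminate form.

Apply L'Hôpital's rule: differentiate numerator and denominator separately.
  f(x) = 3·x   ⇒   f'(x) = 3
  g(x) = 3·x^2 + x   ⇒   g'(x) = 6·x + 1
  lim(x→∞) f'(x)/g'(x) = lim(x→∞) (3)/(6·x + 1)
  = 0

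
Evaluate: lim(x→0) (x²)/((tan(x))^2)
This is a 0/0 indeterminate form.

Apply L'Hôpital's rule: differentiate numerator and denominator separately.
  f(x) = x^2   ⇒   f'(x) = 2·x
  g(x) = tan(x)^2   ⇒   g'(x) = (2·tan(x)^2 + 2)·tan(x)
  lim(x→0) f'(x)/g'(x) = lim(x→0) (2·x)/((2·tan(x)^2 + 2)·tan(x))
  = 1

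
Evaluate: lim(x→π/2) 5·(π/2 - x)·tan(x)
This is a 0·∞ indeterminate form.

Rewrite 0·∞ as a quotient (0/0 or ∞/∞ form), then apply L'Hôpital's rule:
  lim(x→π/2) 5·(π/2 - x)·tan(x) = 5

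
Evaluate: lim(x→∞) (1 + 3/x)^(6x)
This is an exponential indeterminate form.

For exponential indeterminate forms, take the natural log:
  Let L = lim(x→∞) (1 + 3/x)^(6x)
  Then ln(L) = lim(x→∞) [exponent × ln(base)]
  Evaluate using L'Hôpital or standard limits, then exponentiate.
  L = e^(18)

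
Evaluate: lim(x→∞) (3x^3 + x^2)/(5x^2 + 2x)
This is an ∞/∞ indeterminate form.

Apply L'Hôpital's rule: differentiate numerator and denominator separately.
  f(x) = 3·x^3 + x^2   ⇒   f'(x) = 9·x^2 + 2·x
  g(x) = 5·x^2 + 2·x   ⇒   g'(x) = 10·x + 2
  lim(x→∞) f'(x)/g'(x) = lim(x→∞) (9·x^2 + 2·x)/(10·x + 2)
  = ∞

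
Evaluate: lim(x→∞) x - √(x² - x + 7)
This is an ∞-∞ indeterminate form.

Combine fractions or rationalize to convert ∞-∞ to 0/0 form:
  lim(x→∞) x - √(x² - x + 7) = 1/2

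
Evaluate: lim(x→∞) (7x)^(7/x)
This is an exponential indeterminate form.

For exponential indeterminate forms, take the natural log:
  Let L = lim(x→∞) (7x)^(7/x)
  Then ln(L) = lim(x→∞) [exponent × ln(base)]
  Evaluate using L'Hôpital or standard limits, then exponentiate.
  L = 1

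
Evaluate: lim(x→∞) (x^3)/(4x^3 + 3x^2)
This is an ∞/∞ indeterminate form.

Apply L'Hôpital's rule: differentiate numerator and denominator separately.
  f(x) = x^3   ⇒   f'(x) = 3·x^2
  g(x) = 4·x^3 + 3·x^2   ⇒   g'(x) = 12·x^2 + 6·x
  lim(x→∞) f'(x)/g'(x) = lim(x→∞) (3·x^2)/(12·x^2 + 6·x)
  = 1/4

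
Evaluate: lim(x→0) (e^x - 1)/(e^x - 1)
This is a 0/0 indeterminate form.

Apply L'Hôpital's rule: differentiate numerator and denominator separately.
  f(x) = e^(x) - 1   ⇒   f'(x) = e^(x)
  g(x) = e^(x) - 1   ⇒   g'(x) = e^(x)
  lim(x→0) f'(x)/g'(x) = lim(x→0) (e^(x))/(e^(x))
  = 1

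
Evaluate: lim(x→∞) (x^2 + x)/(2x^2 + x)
This is an ∞/∞ indeterminate form.

Apply L'Hôpital's rule: differentiate numerator and denominator separately.
  f(x) = x^2 + x   ⇒   f'(x) = 2·x + 1
  g(x) = 2·x^2 + x   ⇒   g'(x) = 4·x + 1
  lim(x→∞) f'(x)/g'(x) = lim(x→∞) (2·x + 1)/(4·x + 1)
  = 1/2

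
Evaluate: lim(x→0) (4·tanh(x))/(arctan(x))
This is a 0/0 indeterminate form.

Apply L'Hôpital's rule: differentiate numerator and denominator separately.
  f(x) = 4·tanh(x)   ⇒   f'(x) = 4 - 4·tanh(x)^2
  g(x) = atan(x)   ⇒   g'(x) = 1/(x^2 + 1)
  lim(x→0) f'(x)/g'(x) = lim(x→0) (4 - 4·tanh(x)^2)/(1/(x^2 + 1))
  = 4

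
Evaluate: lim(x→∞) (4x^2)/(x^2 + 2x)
This is an ∞/∞ indeterminate form.

Apply L'Hôpital's rule: differentiate numerator and denominator separately.
  f(x) = 4·x^2   ⇒   f'(x) = 8·x
  g(x) = x^2 + 2·x   ⇒   g'(x) = 2·x + 2
  lim(x→∞) f'(x)/g'(x) = lim(x→∞) (8·x)/(2·x + 2)
  = 4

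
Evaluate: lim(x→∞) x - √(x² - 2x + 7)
This is an ∞-∞ indeterminate form.

Combine fractions or rationalize to convert ∞-∞ to 0/0 form:
  lim(x→∞) x - √(x² - 2x + 7) = 1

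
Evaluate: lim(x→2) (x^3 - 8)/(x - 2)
This is a standard limit.

Factor or rationalize the expression:
  lim(x→2) (x^3 - 8)/(x - 2) = 12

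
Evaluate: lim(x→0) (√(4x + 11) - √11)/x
This is a standard limit.

Factor or rationalize the expression:
  lim(x→0) (√(4x + 11) - √11)/x = 2·sqrt(11)/11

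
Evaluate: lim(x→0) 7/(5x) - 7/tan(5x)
This is an ∞-∞ indeterminate form.

Combine fractions or rationalize to convert ∞-∞ to 0/0 form:
  lim(x→0) 7/(5x) - 7/tan(5x) = 0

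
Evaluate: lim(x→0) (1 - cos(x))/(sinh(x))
This is a 0/0 indeterminate form.

Apply L'Hôpital's rule: differentiate numerator and denominator separately.
  f(x) = 1 - cos(x)   ⇒   f'(x) = sin(x)
  g(x) = sinh(x)   ⇒   g'(x) = cosh(x)
  lim(x→0) f'(x)/g'(x) = lim(x→0) (sin(x))/(cosh(x))
  = 0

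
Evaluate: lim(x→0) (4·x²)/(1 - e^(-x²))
This is a 0/0 indeterminate form.

Apply L'Hôpital's rule: differentiate numerator and denominator separately.
  f(x) = 4·x^2   ⇒   f'(x) = 8·x
  g(x) = 1 - e^(-x^2)   ⇒   g'(x) = 2·x·e^(-x^2)
  lim(x→0) f'(x)/g'(x) = lim(x→0) (8·x)/(2·x·e^(-x^2))
  = 4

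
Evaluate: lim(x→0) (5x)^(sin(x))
This is an exponential indeterminate form.

For exponential indeterminate forms, take the natural log:
  Let L = lim(x→0) (5x)^(sin(x))
  Then ln(L) = lim(x→0) [exponent × ln(base)]
  Evaluate using L'Hôpital or standard limits, then exponentiate.
  L = 1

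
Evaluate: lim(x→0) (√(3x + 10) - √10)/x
This is a standard limit.

Factor or rationalize the expression:
  lim(x→0) (√(3x + 10) - √10)/x = 3·sqrt(10)/20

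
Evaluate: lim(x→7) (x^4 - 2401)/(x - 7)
This is a standard limit.

Factor or rationalize the expression:
  lim(x→7) (x^4 - 2401)/(x - 7) = 1372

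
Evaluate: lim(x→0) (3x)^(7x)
This is an exponential indeterminate form.

For exponential indeterminate forms, take the natural log:
  Let L = lim(x→0) (3x)^(7x)
  Then ln(L) = lim(x→0) [exponent × ln(base)]
  Evaluate using L'Hôpital or standard limits, then exponentiate.
  L = 1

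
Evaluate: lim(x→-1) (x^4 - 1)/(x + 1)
This is a standard limit.

Factor or rationalize the expression:
  lim(x→-1) (x^4 - 1)/(x + 1) = -4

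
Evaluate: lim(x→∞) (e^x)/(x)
This is an ∞/∞ indeterminate form.

Apply L'Hôpital's rule: differentiate numerator and denominator separately.
  f(x) = e^(x)   ⇒   f'(x) = e^(x)
  g(x) = x   ⇒   g'(x) = 1
  lim(x→∞) f'(x)/g'(x) = lim(x→∞) (e^(x))/(1)
  = ∞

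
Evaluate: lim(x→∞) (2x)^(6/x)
This is an exponential indeterminate form.

For exponential indeterminate forms, take the natural log:
  Let L = lim(x→∞) (2x)^(6/x)
  Then ln(L) = lim(x→∞) [exponent × ln(base)]
  Evaluate using L'Hôpital or standard limits, then exponentiate.
  L = 1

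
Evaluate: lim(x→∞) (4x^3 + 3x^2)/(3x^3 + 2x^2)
This is an ∞/∞ indeterminate form.

Apply L'Hôpital's rule: differentiate numerator and denominator separately.
  f(x) = 4·x^3 + 3·x^2   ⇒   f'(x) = 12·x^2 + 6·x
  g(x) = 3·x^3 + 2·x^2   ⇒   g'(x) = 9·x^2 + 4·x
  lim(x→∞) f'(x)/g'(x) = lim(x→∞) (12·x^2 + 6·x)/(9·x^2 + 4·x)
  = 4/3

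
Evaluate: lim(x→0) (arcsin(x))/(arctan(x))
This is a 0/0 indeterminate form.

Apply L'Hôpital's rule: differentiate numerator and denominator separately.
  f(x) = asin(x)   ⇒   f'(x) = 1/sqrt(1 - x^2)
  g(x) = atan(x)   ⇒   g'(x) = 1/(x^2 + 1)
  lim(x→0) f'(x)/g'(x) = lim(x→0) (1/sqrt(1 - x^2))/(1/(x^2 + 1))
  = 1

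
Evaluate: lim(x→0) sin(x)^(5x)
This is an exponential indeterminate form.

For exponential indeterminate forms, take the natural log:
  Let L = lim(x→0) sin(x)^(5x)
  Then ln(L) = lim(x→0) [exponent × ln(base)]
  Evaluate using L'Hôpital or standard limits, then exponentiate.
  L = 1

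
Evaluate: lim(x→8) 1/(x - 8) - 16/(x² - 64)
This is an ∞-∞ indeterminate form.

Combine fractions or rationalize to convert ∞-∞ to 0/0 form:
  lim(x→8) 1/(x - 8) - 16/(x² - 64) = 1/16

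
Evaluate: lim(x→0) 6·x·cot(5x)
This is a 0·∞ indeterminate form.

Rewrite 0·∞ as a quotient (0/0 or ∞/∞ form), then apply L'Hôpital's rule:
  lim(x→0) 6·x·cot(5x) = 6/5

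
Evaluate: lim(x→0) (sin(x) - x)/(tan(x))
This is a 0/0 indeterminate form.

Apply L'Hôpital's rule: differentiate numerator and denominator separately.
  f(x) = -x + sin(x)   ⇒   f'(x) = cos(x) - 1
  g(x) = tan(x)   ⇒   g'(x) = tan(x)^2 + 1
  lim(x→0) f'(x)/g'(x) = lim(x→0) (cos(x) - 1)/(tan(x)^2 + 1)
  = 0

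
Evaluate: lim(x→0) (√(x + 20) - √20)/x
This is a standard limit.

Factor or rationalize the expression:
  lim(x→0) (√(x + 20) - √20)/x = sqrt(5)/20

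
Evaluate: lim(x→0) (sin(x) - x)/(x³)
This is a 0/0 indeterminate form.

Apply L'Hôpital's rule: differentiate numerator and denominator separately.
  f(x) = -x + sin(x)   ⇒   f'(x) = cos(x) - 1
  g(x) = x^3   ⇒   g'(x) = 3·x^2
  lim(x→0) f'(x)/g'(x) = lim(x→0) (cos(x) - 1)/(3·x^2)
  = -1/6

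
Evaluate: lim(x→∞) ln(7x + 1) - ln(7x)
This is an ∞-∞ indeterminate form.

Combine fractions or rationalize to convert ∞-∞ to 0/0 form:
  lim(x→∞) ln(7x + 1) - ln(7x) = 0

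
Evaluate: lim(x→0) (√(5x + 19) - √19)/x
This is a standard limit.

Factor or rationalize the expression:
  lim(x→0) (√(5x + 19) - √19)/x = 5·sqrt(19)/38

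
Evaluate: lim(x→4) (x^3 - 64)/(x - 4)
This is a standard limit.

Factor or rationalize the expression:
  lim(x→4) (x^3 - 64)/(x - 4) = 48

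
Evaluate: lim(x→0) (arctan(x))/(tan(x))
This is a 0/0 indeterminate form.

Apply L'Hôpital's rule: differentiate numerator and denominator separately.
  f(x) = atan(x)   ⇒   f'(x) = 1/(x^2 + 1)
  g(x) = tan(x)   ⇒   g'(x) = tan(x)^2 + 1
  lim(x→0) f'(x)/g'(x) = lim(x→0) (1/(x^2 + 1))/(tan(x)^2 + 1)
  = 1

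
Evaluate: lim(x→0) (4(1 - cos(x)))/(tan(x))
This is a 0/0 indeterminate form.

Apply L'Hôpital's rule: differentiate numerator and denominator separately.
  f(x) = 4 - 4·cos(x)   ⇒   f'(x) = 4·sin(x)
  g(x) = tan(x)   ⇒   g'(x) = tan(x)^2 + 1
  lim(x→0) f'(x)/g'(x) = lim(x→0) (4·sin(x))/(tan(x)^2 + 1)
  = 0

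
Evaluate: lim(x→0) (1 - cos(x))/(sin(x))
This is a 0/0 indeterminate form.

Apply L'Hôpital's rule: differentiate numerator and denominator separately.
  f(x) = 1 - cos(x)   ⇒   f'(x) = sin(x)
  g(x) = sin(x)   ⇒   g'(x) = cos(x)
  lim(x→0) f'(x)/g'(x) = lim(x→0) (sin(x))/(cos(x))
  = 0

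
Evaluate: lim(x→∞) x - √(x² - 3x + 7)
This is an ∞-∞ indeterminate form.

Combine fractions or rationalize to convert ∞-∞ to 0/0 form:
  lim(x→∞) x - √(x² - 3x + 7) = 3/2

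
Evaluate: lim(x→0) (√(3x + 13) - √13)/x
This is a standard limit.

Factor or rationalize the expression:
  lim(x→0) (√(3x + 13) - √13)/x = 3·sqrt(13)/26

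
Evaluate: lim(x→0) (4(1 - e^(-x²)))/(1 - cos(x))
This is a 0/0 indeterminate form.

Apply L'Hôpital's rule: differentiate numerator and denominator separately.
  f(x) = 4 - 4·e^(-x^2)   ⇒   f'(x) = 8·x·e^(-x^2)
  g(x) = 1 - cos(x)   ⇒   g'(x) = sin(x)
  lim(x→0) f'(x)/g'(x) = lim(x→0) (8·x·e^(-x^2))/(sin(x))
  = 8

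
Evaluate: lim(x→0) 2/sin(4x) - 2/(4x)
This is an ∞-∞ indeterminate form.

Combine fractions or rationalize to convert ∞-∞ to 0/0 form:
  lim(x→0) 2/sin(4x) - 2/(4x) = 0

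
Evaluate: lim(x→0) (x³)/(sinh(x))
This is a 0/0 indeterminate form.

Apply L'Hôpital's rule: differentiate numerator and denominator separately.
  f(x) = x^3   ⇒   f'(x) = 3·x^2
  g(x) = sinh(x)   ⇒   g'(x) = cosh(x)
  lim(x→0) f'(x)/g'(x) = lim(x→0) (3·x^2)/(cosh(x))
  = 0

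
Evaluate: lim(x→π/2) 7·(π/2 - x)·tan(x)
This is a 0·∞ indeterminate form.

Rewrite 0·∞ as a quotient (0/0 or ∞/∞ form), then apply L'Hôpital's rule:
  lim(x→π/2) 7·(π/2 - x)·tan(x) = 7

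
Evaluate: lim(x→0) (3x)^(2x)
This is an exponential indeterminate form.

For exponential indeterminate forms, take the natural log:
  Let L = lim(x→0) (3x)^(2x)
  Then ln(L) = lim(x→0) [exponent × ln(base)]
  Evaluate using L'Hôpital or standard limits, then exponentiate.
  L = 1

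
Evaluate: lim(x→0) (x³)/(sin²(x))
This is a 0/0 indeterminate form.

Apply L'Hôpital's rule: differentiate numerator and denominator separately.
  f(x) = x^3   ⇒   f'(x) = 3·x^2
  g(x) = sin(x)^2   ⇒   g'(x) = 2·sin(x)·cos(x)
  lim(x→0) f'(x)/g'(x) = lim(x→0) (3·x^2)/(2·sin(x)·cos(x))
  = 0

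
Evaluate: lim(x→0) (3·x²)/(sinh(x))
This is a 0/0 indeterminate form.

Apply L'Hôpital's rule: differentiate numerator and denominator separately.
  f(x) = 3·x^2   ⇒   f'(x) = 6·x
  g(x) = sinh(x)   ⇒   g'(x) = cosh(x)
  lim(x→0) f'(x)/g'(x) = lim(x→0) (6·x)/(cosh(x))
  = 0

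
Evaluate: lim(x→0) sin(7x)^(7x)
This is an exponential indeterminate form.

For exponential indeterminate forms, take the natural log:
  Let L = lim(x→0) sin(7x)^(7x)
  Then ln(L) = lim(x→0) [exponent × ln(base)]
  Evaluate using L'Hôpital or standard limits, then exponentiate.
  L = 1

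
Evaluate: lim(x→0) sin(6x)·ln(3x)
This is a 0·∞ indeterminate form.

Rewrite 0·∞ as a quotient (0/0 or ∞/∞ form), then apply L'Hôpital's rule:
  lim(x→0) sin(6x)·ln(3x) = 0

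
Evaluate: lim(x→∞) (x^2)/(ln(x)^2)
This is an ∞/∞ indeterminate form.

Apply L'Hôpital's rule: differentiate numerator and denominator separately.
  f(x) = x^2   ⇒   f'(x) = 2·x
  g(x) = ln(x)^2   ⇒   g'(x) = 2·ln(x)/x
  lim(x→∞) f'(x)/g'(x) = lim(x→∞) (2·x)/(2·ln(x)/x)
  = ∞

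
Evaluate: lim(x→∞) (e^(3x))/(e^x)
This is an ∞/∞ indeterminate form.

Apply L'Hôpital's rule: differentiate numerator and denominator separately.
  f(x) = e^(3·x)   ⇒   f'(x) = 3·e^(3·x)
  g(x) = e^(x)   ⇒   g'(x) = e^(x)
  lim(x→∞) f'(x)/g'(x) = lim(x→∞) (3·e^(3·x))/(e^(x))
  = ∞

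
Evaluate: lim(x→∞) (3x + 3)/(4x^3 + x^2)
This is an ∞/∞ indeterminate form.

Apply L'Hôpital's rule: differentiate numerator and denominator separately.
  f(x) = 3·x + 3   ⇒   f'(x) = 3
  g(x) = 4·x^3 + x^2   ⇒   g'(x) = 12·x^2 + 2·x
  lim(x→∞) f'(x)/g'(x) = lim(x→∞) (3)/(12·x^2 + 2·x)
  = 0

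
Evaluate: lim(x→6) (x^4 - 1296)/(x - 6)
This is a standard limit.

Factor or rationalize the expression:
  lim(x→6) (x^4 - 1296)/(x - 6) = 864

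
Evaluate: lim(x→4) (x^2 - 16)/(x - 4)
This is a standard limit.

Factor or rationalize the expression:
  lim(x→4) (x^2 - 16)/(x - 4) = 8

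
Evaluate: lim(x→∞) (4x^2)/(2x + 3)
This is an ∞/∞ indeterminate form.

Apply L'Hôpital's rule: differentiate numerator and denominator separately.
  f(x) = 4·x^2   ⇒   f'(x) = 8·x
  g(x) = 2·x + 3   ⇒   g'(x) = 2
  lim(x→∞) f'(x)/g'(x) = lim(x→∞) (8·x)/(2)
  = ∞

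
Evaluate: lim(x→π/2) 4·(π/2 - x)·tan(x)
This is a 0·∞ indeterminate form.

Rewrite 0·∞ as a quotient (0/0 or ∞/∞ form), then apply L'Hôpital's rule:
  lim(x→π/2) 4·(π/2 - x)·tan(x) = 4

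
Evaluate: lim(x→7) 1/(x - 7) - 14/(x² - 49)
This is an ∞-∞ indeterminate form.

Combine fractions or rationalize to convert ∞-∞ to 0/0 form:
  lim(x→7) 1/(x - 7) - 14/(x² - 49) = 1/14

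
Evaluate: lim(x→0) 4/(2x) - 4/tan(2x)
This is an ∞-∞ indeterminate form.

Combine fractions or rationalize to convert ∞-∞ to 0/0 form:
  lim(x→0) 4/(2x) - 4/tan(2x) = 0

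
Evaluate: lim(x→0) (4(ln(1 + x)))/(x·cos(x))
This is a 0/0 indeterminate form.

Apply L'Hôpital's rule: differentiate numerator and denominator separately.
  f(x) = 4·ln(x + 1)   ⇒   f'(x) = 4/(x + 1)
  g(x) = x·cos(x)   ⇒   g'(x) = -x·sin(x) + cos(x)
  lim(x→0) f'(x)/g'(x) = lim(x→0) (4/(x + 1))/(-x·sin(x) + cos(x))
  = 4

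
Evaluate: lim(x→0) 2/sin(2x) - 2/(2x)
This is an ∞-∞ indeterminate form.

Combine fractions or rationalize to convert ∞-∞ to 0/0 form:
  lim(x→0) 2/sin(2x) - 2/(2x) = 0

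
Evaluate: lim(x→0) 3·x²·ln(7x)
This is a 0·∞ indeterminate form.

Rewrite 0·∞ as a quotient (0/0 or ∞/∞ form), then apply L'Hôpital's rule:
  lim(x→0) 3·x²·ln(7x) = 0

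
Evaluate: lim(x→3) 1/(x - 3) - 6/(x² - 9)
This is an ∞-∞ indeterminate form.

Combine fractions or rationalize to convert ∞-∞ to 0/0 form:
  lim(x→3) 1/(x - 3) - 6/(x² - 9) = 1/6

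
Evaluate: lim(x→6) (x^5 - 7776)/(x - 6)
This is a standard limit.

Factor or rationalize the expression:
  lim(x→6) (x^5 - 7776)/(x - 6) = 6480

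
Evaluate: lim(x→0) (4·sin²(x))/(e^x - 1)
This is a 0/0 indeterminate form.

Apply L'Hôpital's rule: differentiate numerator and denominator separately.
  f(x) = 4·sin(x)^2   ⇒   f'(x) = 8·sin(x)·cos(x)
  g(x) = e^(x) - 1   ⇒   g'(x) = e^(x)
  lim(x→0) f'(x)/g'(x) = lim(x→0) (8·sin(x)·cos(x))/(e^(x))
  = 0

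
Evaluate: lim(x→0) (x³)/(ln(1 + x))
This is a 0/0 indeterminate form.

Apply L'Hôpital's rule: differentiate numerator and denominator separately.
  f(x) = x^3   ⇒   f'(x) = 3·x^2
  g(x) = ln(x + 1)   ⇒   g'(x) = 1/(x + 1)
  lim(x→0) f'(x)/g'(x) = lim(x→0) (3·x^2)/(1/(x + 1))
  = 0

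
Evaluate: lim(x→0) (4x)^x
This is an exponential indeterminate form.

For exponential indeterminate forms, take the natural log:
  Let L = lim(x→0) (4x)^x
  Then ln(L) = lim(x→0) [exponent × ln(base)]
  Evaluate using L'Hôpital or standard limits, then exponentiate.
  L = 1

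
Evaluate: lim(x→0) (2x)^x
This is an exponential indeterminate form.

For exponential indeterminate forms, take the natural log:
  Let L = lim(x→0) (2x)^x
  Then ln(L) = lim(x→0) [exponent × ln(base)]
  Evaluate using L'Hôpital or standard limits, then exponentiate.
  L = 1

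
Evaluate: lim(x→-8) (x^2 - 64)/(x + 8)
This is a standard limit.

Factor or rationalize the expression:
  lim(x→-8) (x^2 - 64)/(x + 8) = -16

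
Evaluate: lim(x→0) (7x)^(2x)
This is an exponential indeterminate form.

For exponential indeterminate forms, take the natural log:
  Let L = lim(x→0) (7x)^(2x)
  Then ln(L) = lim(x→0) [exponent × ln(base)]
  Evaluate using L'Hôpital or standard limits, then exponentiate.
  L = 1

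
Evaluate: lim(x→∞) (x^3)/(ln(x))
This is an ∞/∞ indeterminate form.

Apply L'Hôpital's rule: differentiate numerator and denominator separately.
  f(x) = x^3   ⇒   f'(x) = 3·x^2
  g(x) = ln(x)   ⇒   g'(x) = 1/x
  lim(x→∞) f'(x)/g'(x) = lim(x→∞) (3·x^2)/(1/x)
  = ∞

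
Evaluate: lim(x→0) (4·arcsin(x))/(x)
This is a 0/0 indeterminate form.

Apply L'Hôpital's rule: differentiate numerator and denominator separately.
  f(x) = 4·asin(x)   ⇒   f'(x) = 4/sqrt(1 - x^2)
  g(x) = x   ⇒   g'(x) = 1
  lim(x→0) f'(x)/g'(x) = lim(x→0) (4/sqrt(1 - x^2))/(1)
  = 4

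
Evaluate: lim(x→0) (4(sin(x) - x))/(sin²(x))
This is a 0/0 indeterminate form.

Apply L'Hôpital's rule: differentiate numerator and denominator separately.
  f(x) = -4·x + 4·sin(x)   ⇒   f'(x) = 4·cos(x) - 4
  g(x) = sin(x)^2   ⇒   g'(x) = 2·sin(x)·cos(x)
  lim(x→0) f'(x)/g'(x) = lim(x→0) (4·cos(x) - 4)/(2·sin(x)·cos(x))
  = 0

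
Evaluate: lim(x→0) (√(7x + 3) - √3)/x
This is a standard limit.

Factor or rationalize the expression:
  lim(x→0) (√(7x + 3) - √3)/x = 7·sqrt(3)/6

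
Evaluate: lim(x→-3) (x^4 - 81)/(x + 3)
This is a standard limit.

Factor or rationalize the expression:
  lim(x→-3) (x^4 - 81)/(x + 3) = -108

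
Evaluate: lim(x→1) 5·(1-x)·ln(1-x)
This is a 0·∞ indeterminate form.

Rewrite 0·∞ as a quotient (0/0 or ∞/∞ form), then apply L'Hôpital's rule:
  lim(x→1) 5·(1-x)·ln(1-x) = 0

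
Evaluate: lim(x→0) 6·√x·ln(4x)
This is a 0·∞ indeterminate form.

Rewrite 0·∞ as a quotient (0/0 or ∞/∞ form), then apply L'Hôpital's rule:
  lim(x→0) 6·√x·ln(4x) = 0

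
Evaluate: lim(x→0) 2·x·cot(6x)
This is a 0·∞ indeterminate form.

Rewrite 0·∞ as a quotient (0/0 or ∞/∞ form), then apply L'Hôpital's rule:
  lim(x→0) 2·x·cot(6x) = 1/3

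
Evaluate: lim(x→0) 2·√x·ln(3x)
This is a 0·∞ indeterminate form.

Rewrite 0·∞ as a quotient (0/0 or ∞/∞ form), then apply L'Hôpital's rule:
  lim(x→0) 2·√x·ln(3x) = 0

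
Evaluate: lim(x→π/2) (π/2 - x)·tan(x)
This is a 0·∞ indeterminate form.

Rewrite 0·∞ as a quotient (0/0 or ∞/∞ form), then apply L'Hôpital's rule:
  lim(x→π/2) (π/2 - x)·tan(x) = 1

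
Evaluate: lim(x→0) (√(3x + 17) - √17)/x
This is a standard limit.

Factor or rationalize the expression:
  lim(x→0) (√(3x + 17) - √17)/x = 3·sqrt(17)/34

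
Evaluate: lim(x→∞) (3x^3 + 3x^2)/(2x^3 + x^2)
This is an ∞/∞ indeterminate form.

Apply L'Hôpital's rule: differentiate numerator and denominator separately.
  f(x) = 3·x^3 + 3·x^2   ⇒   f'(x) = 9·x^2 + 6·x
  g(x) = 2·x^3 + x^2   ⇒   g'(x) = 6·x^2 + 2·x
  lim(x→∞) f'(x)/g'(x) = lim(x→∞) (9·x^2 + 6·x)/(6·x^2 + 2·x)
  = 3/2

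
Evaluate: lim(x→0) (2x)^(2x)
This is an exponential indeterminate form.

For exponential indeterminate forms, take the natural log:
  Let L = lim(x→0) (2x)^(2x)
  Then ln(L) = lim(x→0) [exponent × ln(base)]
  Evaluate using L'Hôpital or standard limits, then exponentiate.
  L = 1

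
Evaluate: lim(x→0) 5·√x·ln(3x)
This is a 0·∞ indeterminate form.

Rewrite 0·∞ as a quotient (0/0 or ∞/∞ form), then apply L'Hôpital's rule:
  lim(x→0) 5·√x·ln(3x) = 0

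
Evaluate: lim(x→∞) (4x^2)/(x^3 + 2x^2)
This is an ∞/∞ indeterminate form.

Apply L'Hôpital's rule: differentiate numerator and denominator separately.
  f(x) = 4·x^2   ⇒   f'(x) = 8·x
  g(x) = x^3 + 2·x^2   ⇒   g'(x) = 3·x^2 + 4·x
  lim(x→∞) f'(x)/g'(x) = lim(x→∞) (8·x)/(3·x^2 + 4·x)
  = 0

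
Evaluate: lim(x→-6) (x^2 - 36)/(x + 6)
This is a standard limit.

Factor or rationalize the expression:
  lim(x→-6) (x^2 - 36)/(x + 6) = -12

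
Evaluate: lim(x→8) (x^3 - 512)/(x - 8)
This is a standard limit.

Factor or rationalize the expression:
  lim(x→8) (x^3 - 512)/(x - 8) = 192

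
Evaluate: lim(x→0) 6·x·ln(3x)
This is a 0·∞ indeterminate form.

Rewrite 0·∞ as a quotient (0/0 or ∞/∞ form), then apply L'Hôpital's rule:
  lim(x→0) 6·x·ln(3x) = 0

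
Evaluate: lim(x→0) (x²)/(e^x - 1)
This is a 0/0 indeterminate form.

Apply L'Hôpital's rule: differentiate numerator and denominator separately.
  f(x) = x^2   ⇒   f'(x) = 2·x
  g(x) = e^(x) - 1   ⇒   g'(x) = e^(x)
  lim(x→0) f'(x)/g'(x) = lim(x→0) (2·x)/(e^(x))
  = 0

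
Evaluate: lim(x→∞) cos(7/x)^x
This is an exponential indeterminate form.

For exponential indeterminate forms, take the natural log:
  Let L = lim(x→∞) cos(7/x)^x
  Then ln(L) = lim(x→∞) [exponent × ln(base)]
  Evaluate using L'Hôpital or standard limits, then exponentiate.
  L = 1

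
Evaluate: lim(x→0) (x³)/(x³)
This is a 0/0 indeterminate form.

Apply L'Hôpital's rule: differentiate numerator and denominator separately.
  f(x) = x^3   ⇒   f'(x) = 3·x^2
  g(x) = x^3   ⇒   g'(x) = 3·x^2
  lim(x→0) f'(x)/g'(x) = lim(x→0) (3·x^2)/(3·x^2)
  = 1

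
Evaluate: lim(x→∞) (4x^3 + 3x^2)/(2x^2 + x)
This is an ∞/∞ indeterminate form.

Apply L'Hôpital's rule: differentiate numerator and denominator separately.
  f(x) = 4·x^3 + 3·x^2   ⇒   f'(x) = 12·x^2 + 6·x
  g(x) = 2·x^2 + x   ⇒   g'(x) = 4·x + 1
  lim(x→∞) f'(x)/g'(x) = lim(x→∞) (12·x^2 + 6·x)/(4·x + 1)
  = ∞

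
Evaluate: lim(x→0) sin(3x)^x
This is an exponential indeterminate form.

For exponential indeterminate forms, take the natural log:
  Let L = lim(x→0) sin(3x)^x
  Then ln(L) = lim(x→0) [exponent × ln(base)]
  Evaluate using L'Hôpital or standard limits, then exponentiate.
  L = 1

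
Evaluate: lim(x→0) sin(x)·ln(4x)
This is a 0·∞ indeterminate form.

Rewrite 0·∞ as a quotient (0/0 or ∞/∞ form), then apply L'Hôpital's rule:
  lim(x→0) sin(x)·ln(4x) = 0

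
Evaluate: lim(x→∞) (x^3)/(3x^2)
This is an ∞/∞ indeterminate form.

Apply L'Hôpital's rule: differentiate numerator and denominator separately.
  f(x) = x^3   ⇒   f'(x) = 3·x^2
  g(x) = 3·x^2   ⇒   g'(x) = 6·x
  lim(x→∞) f'(x)/g'(x) = lim(x→∞) (3·x^2)/(6·x)
  = ∞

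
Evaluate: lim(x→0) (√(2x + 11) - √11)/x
This is a standard limit.

Factor or rationalize the expression:
  lim(x→0) (√(2x + 11) - √11)/x = sqrt(11)/11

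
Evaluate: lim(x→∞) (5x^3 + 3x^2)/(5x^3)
This is an ∞/∞ indeterminate form.

Apply L'Hôpital's rule: differentiate numerator and denominator separately.
  f(x) = 5·x^3 + 3·x^2   ⇒   f'(x) = 15·x^2 + 6·x
  g(x) = 5·x^3   ⇒   g'(x) = 15·x^2
  lim(x→∞) f'(x)/g'(x) = lim(x→∞) (15·x^2 + 6·x)/(15·x^2)
  = 1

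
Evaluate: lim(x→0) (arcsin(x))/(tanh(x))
This is a 0/0 indeterminate form.

Apply L'Hôpital's rule: differentiate numerator and denominator separately.
  f(x) = asin(x)   ⇒   f'(x) = 1/sqrt(1 - x^2)
  g(x) = tanh(x)   ⇒   g'(x) = 1 - tanh(x)^2
  lim(x→0) f'(x)/g'(x) = lim(x→0) (1/sqrt(1 - x^2))/(1 - tanh(x)^2)
  = 1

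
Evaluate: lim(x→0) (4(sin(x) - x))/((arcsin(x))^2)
This is a 0/0 indeterminate form.

Apply L'Hôpital's rule: differentiate numerator and denominator separately.
  f(x) = -4·x + 4·sin(x)   ⇒   f'(x) = 4·cos(x) - 4
  g(x) = asin(x)^2   ⇒   g'(x) = 2·asin(x)/sqrt(1 - x^2)
  lim(x→0) f'(x)/g'(x) = lim(x→0) (4·cos(x) - 4)/(2·asin(x)/sqrt(1 - x^2))
  = 0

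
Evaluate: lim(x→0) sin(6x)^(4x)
This is an exponential indeterminate form.

For exponential indeterminate forms, take the natural log:
  Let L = lim(x→0) sin(6x)^(4x)
  Then ln(L) = lim(x→0) [exponent × ln(base)]
  Evaluate using L'Hôpital or standard limits, then exponentiate.
  L = 1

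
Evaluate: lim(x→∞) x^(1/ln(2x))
This is an exponential indeterminate form.

For exponential indeterminate forms, take the natural log:
  Let L = lim(x→∞) x^(1/ln(2x))
  Then ln(L) = lim(x→∞) [exponent × ln(base)]
  Evaluate using L'Hôpital or standard limits, then exponentiate.
  L = e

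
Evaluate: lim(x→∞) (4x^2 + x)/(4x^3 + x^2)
This is an ∞/∞ indeterminate form.

Apply L'Hôpital's rule: differentiate numerator and denominator separately.
  f(x) = 4·x^2 + x   ⇒   f'(x) = 8·x + 1
  g(x) = 4·x^3 + x^2   ⇒   g'(x) = 12·x^2 + 2·x
  lim(x→∞) f'(x)/g'(x) = lim(x→∞) (8·x + 1)/(12·x^2 + 2·x)
  = 0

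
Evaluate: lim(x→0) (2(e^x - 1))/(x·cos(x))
This is a 0/0 indeterminate form.

Apply L'Hôpital's rule: differentiate numerator and denominator separately.
  f(x) = 2·e^(x) - 2   ⇒   f'(x) = 2·e^(x)
  g(x) = x·cos(x)   ⇒   g'(x) = -x·sin(x) + cos(x)
  lim(x→0) f'(x)/g'(x) = lim(x→0) (2·e^(x))/(-x·sin(x) + cos(x))
  = 2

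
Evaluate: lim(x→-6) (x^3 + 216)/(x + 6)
This is a standard limit.

Factor or rationalize the expression:
  lim(x→-6) (x^3 + 216)/(x + 6) = 108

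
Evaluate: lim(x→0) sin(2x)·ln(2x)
This is a 0·∞ indeterminate form.

Rewrite 0·∞ as a quotient (0/0 or ∞/∞ form), then apply L'Hôpital's rule:
  lim(x→0) sin(2x)·ln(2x) = 0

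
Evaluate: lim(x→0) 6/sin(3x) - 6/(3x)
This is an ∞-∞ indeterminate form.

Combine fractions or rationalize to convert ∞-∞ to 0/0 form:
  lim(x→0) 6/sin(3x) - 6/(3x) = 0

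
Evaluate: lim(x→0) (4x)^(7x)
This is an exponential indeterminate form.

For exponential indeterminate forms, take the natural log:
  Let L = lim(x→0) (4x)^(7x)
  Then ln(L) = lim(x→0) [exponent × ln(base)]
  Evaluate using L'Hôpital or standard limits, then exponentiate.
  L = 1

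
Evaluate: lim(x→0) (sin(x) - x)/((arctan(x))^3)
This is a 0/0 indeterminate form.

Apply L'Hôpital's rule: differentiate numerator and denominator separately.
  f(x) = -x + sin(x)   ⇒   f'(x) = cos(x) - 1
  g(x) = atan(x)^3   ⇒   g'(x) = 3·atan(x)^2/(x^2 + 1)
  lim(x→0) f'(x)/g'(x) = lim(x→0) (cos(x) - 1)/(3·atan(x)^2/(x^2 + 1))
  = -1/6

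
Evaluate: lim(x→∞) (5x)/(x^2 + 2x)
This is an ∞/∞ indeterminate form.

Apply L'Hôpital's rule: differentiate numerator and denominator separately.
  f(x) = 5·x   ⇒   f'(x) = 5
  g(x) = x^2 + 2·x   ⇒   g'(x) = 2·x + 2
  lim(x→∞) f'(x)/g'(x) = lim(x→∞) (5)/(2·x + 2)
  = 0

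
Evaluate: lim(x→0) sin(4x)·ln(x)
This is a 0·∞ indeterminate form.

Rewrite 0·∞ as a quotient (0/0 or ∞/∞ form), then apply L'Hôpital's rule:
  lim(x→0) sin(4x)·ln(x) = 0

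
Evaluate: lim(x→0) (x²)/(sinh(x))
This is a 0/0 indeterminate form.

Apply L'Hôpital's rule: differentiate numerator and denominator separately.
  f(x) = x^2   ⇒   f'(x) = 2·x
  g(x) = sinh(x)   ⇒   g'(x) = cosh(x)
  lim(x→0) f'(x)/g'(x) = lim(x→0) (2·x)/(cosh(x))
  = 0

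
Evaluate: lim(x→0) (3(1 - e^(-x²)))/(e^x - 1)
This is a 0/0 indeterminate form.

Apply L'Hôpital's rule: differentiate numerator and denominator separately.
  f(x) = 3 - 3·e^(-x^2)   ⇒   f'(x) = 6·x·e^(-x^2)
  g(x) = e^(x) - 1   ⇒   g'(x) = e^(x)
  lim(x→0) f'(x)/g'(x) = lim(x→0) (6·x·e^(-x^2))/(e^(x))
  = 0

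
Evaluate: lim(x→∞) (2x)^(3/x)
This is an exponential indeterminate form.

For exponential indeterminate forms, take the natural log:
  Let L = lim(x→∞) (2x)^(3/x)
  Then ln(L) = lim(x→∞) [exponent × ln(base)]
  Evaluate using L'Hôpital or standard limits, then exponentiate.
  L = 1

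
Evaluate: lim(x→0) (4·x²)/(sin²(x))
This is a 0/0 indeterminate form.

Apply L'Hôpital's rule: differentiate numerator and denominator separately.
  f(x) = 4·x^2   ⇒   f'(x) = 8·x
  g(x) = sin(x)^2   ⇒   g'(x) = 2·sin(x)·cos(x)
  lim(x→0) f'(x)/g'(x) = lim(x→0) (8·x)/(2·sin(x)·cos(x))
  = 4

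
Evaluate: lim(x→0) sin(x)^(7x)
This is an exponential indeterminate form.

For exponential indeterminate forms, take the natural log:
  Let L = lim(x→0) sin(x)^(7x)
  Then ln(L) = lim(x→0) [exponent × ln(base)]
  Evaluate using L'Hôpital or standard limits, then exponentiate.
  L = 1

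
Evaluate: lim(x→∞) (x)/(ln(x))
This is an ∞/∞ indeterminate form.

Apply L'Hôpital's rule: differentiate numerator and denominator separately.
  f(x) = x   ⇒   f'(x) = 1
  g(x) = ln(x)   ⇒   g'(x) = 1/x
  lim(x→∞) f'(x)/g'(x) = lim(x→∞) (1)/(1/x)
  = ∞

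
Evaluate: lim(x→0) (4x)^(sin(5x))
This is an exponential indeterminate form.

For exponential indeterminate forms, take the natural log:
  Let L = lim(x→0) (4x)^(sin(5x))
  Then ln(L) = lim(x→0) [exponent × ln(base)]
  Evaluate using L'Hôpital or standard limits, then exponentiate.
  L = 1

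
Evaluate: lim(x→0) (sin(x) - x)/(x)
This is a 0/0 indeterminate form.

Apply L'Hôpital's rule: differentiate numerator and denominator separately.
  f(x) = -x + sin(x)   ⇒   f'(x) = cos(x) - 1
  g(x) = x   ⇒   g'(x) = 1
  lim(x→0) f'(x)/g'(x) = lim(x→0) (cos(x) - 1)/(1)
  = 0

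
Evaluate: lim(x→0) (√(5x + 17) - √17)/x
This is a standard limit.

Factor or rationalize the expression:
  lim(x→0) (√(5x + 17) - √17)/x = 5·sqrt(17)/34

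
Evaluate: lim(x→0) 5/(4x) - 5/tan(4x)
This is an ∞-∞ indeterminate form.

Combine fractions or rationalize to convert ∞-∞ to 0/0 form:
  lim(x→0) 5/(4x) - 5/tan(4x) = 0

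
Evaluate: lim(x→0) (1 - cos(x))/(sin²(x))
This is a 0/0 indeterminate form.

Apply L'Hôpital's rule: differentiate numerator and denominator separately.
  f(x) = 1 - cos(x)   ⇒   f'(x) = sin(x)
  g(x) = sin(x)^2   ⇒   g'(x) = 2·sin(x)·cos(x)
  lim(x→0) f'(x)/g'(x) = lim(x→0) (sin(x))/(2·sin(x)·cos(x))
  = 1/2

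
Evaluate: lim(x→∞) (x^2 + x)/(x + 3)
This is an ∞/∞ indeterminate form.

Apply L'Hôpital's rule: differentiate numerator and denominator separately.
  f(x) = x^2 + x   ⇒   f'(x) = 2·x + 1
  g(x) = x + 3   ⇒   g'(x) = 1
  lim(x→∞) f'(x)/g'(x) = lim(x→∞) (2·x + 1)/(1)
  = ∞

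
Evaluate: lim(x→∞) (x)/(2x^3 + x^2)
This is an ∞/∞ indeterminate form.

Apply L'Hôpital's rule: differentiate numerator and denominator separately.
  f(x) = x   ⇒   f'(x) = 1
  g(x) = 2·x^3 + x^2   ⇒   g'(x) = 6·x^2 + 2·x
  lim(x→∞) f'(x)/g'(x) = lim(x→∞) (1)/(6·x^2 + 2·x)
  = 0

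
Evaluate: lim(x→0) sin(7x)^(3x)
This is an exponential indeterminate form.

For exponential indeterminate forms, take the natural log:
  Let L = lim(x→0) sin(7x)^(3x)
  Then ln(L) = lim(x→0) [exponent × ln(base)]
  Evaluate using L'Hôpital or standard limits, then exponentiate.
  L = 1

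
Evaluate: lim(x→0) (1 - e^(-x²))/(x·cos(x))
This is a 0/0 indeterminate form.

Apply L'Hôpital's rule: differentiate numerator and denominator separately.
  f(x) = 1 - e^(-x^2)   ⇒   f'(x) = 2·x·e^(-x^2)
  g(x) = x·cos(x)   ⇒   g'(x) = -x·sin(x) + cos(x)
  lim(x→0) f'(x)/g'(x) = lim(x→0) (2·x·e^(-x^2))/(-x·sin(x) + cos(x))
  = 0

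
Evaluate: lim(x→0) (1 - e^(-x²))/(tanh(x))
This is a 0/0 indeterminate form.

Apply L'Hôpital's rule: differentiate numerator and denominator separately.
  f(x) = 1 - e^(-x^2)   ⇒   f'(x) = 2·x·e^(-x^2)
  g(x) = tanh(x)   ⇒   g'(x) = 1 - tanh(x)^2
  lim(x→0) f'(x)/g'(x) = lim(x→0) (2·x·e^(-x^2))/(1 - tanh(x)^2)
  = 0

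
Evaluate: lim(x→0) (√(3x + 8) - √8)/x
This is a standard limit.

Factor or rationalize the expression:
  lim(x→0) (√(3x + 8) - √8)/x = 3·sqrt(2)/8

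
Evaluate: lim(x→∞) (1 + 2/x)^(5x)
This is an exponential indeterminate form.

For exponential indeterminate forms, take the natural log:
  Let L = lim(x→∞) (1 + 2/x)^(5x)
  Then ln(L) = lim(x→∞) [exponent × ln(base)]
  Evaluate using L'Hôpital or standard limits, then exponentiate.
  L = e^(10)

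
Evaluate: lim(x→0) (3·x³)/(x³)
This is a 0/0 indeterminate form.

Apply L'Hôpital's rule: differentiate numerator and denominator separately.
  f(x) = 3·x^3   ⇒   f'(x) = 9·x^2
  g(x) = x^3   ⇒   g'(x) = 3·x^2
  lim(x→0) f'(x)/g'(x) = lim(x→0) (9·x^2)/(3·x^2)
  = 3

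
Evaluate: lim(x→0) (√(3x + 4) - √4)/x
This is a standard limit.

Factor or rationalize the expression:
  lim(x→0) (√(3x + 4) - √4)/x = 3/4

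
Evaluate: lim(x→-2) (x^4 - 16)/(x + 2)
This is a standard limit.

Factor or rationalize the expression:
  lim(x→-2) (x^4 - 16)/(x + 2) = -32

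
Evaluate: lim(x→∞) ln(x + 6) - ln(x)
This is an ∞-∞ indeterminate form.

Combine fractions or rationalize to convert ∞-∞ to 0/0 form:
  lim(x→∞) ln(x + 6) - ln(x) = 0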